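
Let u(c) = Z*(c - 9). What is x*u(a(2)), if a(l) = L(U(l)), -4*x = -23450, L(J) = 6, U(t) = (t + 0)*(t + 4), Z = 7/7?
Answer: -35175/2 ≈ -17588.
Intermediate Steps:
Z = 1 (Z = 7*(1/7) = 1)
U(t) = t*(4 + t)
x = 11725/2 (x = -1/4*(-23450) = 11725/2 ≈ 5862.5)
a(l) = 6
u(c) = -9 + c (u(c) = 1*(c - 9) = 1*(-9 + c) = -9 + c)
x*u(a(2)) = 11725*(-9 + 6)/2 = (11725/2)*(-3) = -35175/2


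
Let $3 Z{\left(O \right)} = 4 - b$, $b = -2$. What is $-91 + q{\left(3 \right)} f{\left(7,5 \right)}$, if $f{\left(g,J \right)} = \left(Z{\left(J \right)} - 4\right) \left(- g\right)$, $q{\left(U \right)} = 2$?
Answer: $-63$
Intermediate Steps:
$Z{\left(O \right)} = 2$ ($Z{\left(O \right)} = \frac{4 - -2}{3} = \frac{4 + 2}{3} = \frac{1}{3} \cdot 6 = 2$)
$f{\left(g,J \right)} = 2 g$ ($f{\left(g,J \right)} = \left(2 - 4\right) \left(- g\right) = - 2 \left(- g\right) = 2 g$)
$-91 + q{\left(3 \right)} f{\left(7,5 \right)} = -91 + 2 \cdot 2 \cdot 7 = -91 + 2 \cdot 14 = -91 + 28 = -63$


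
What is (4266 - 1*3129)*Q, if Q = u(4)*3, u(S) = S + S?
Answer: 27288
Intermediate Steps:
u(S) = 2*S
Q = 24 (Q = (2*4)*3 = 8*3 = 24)
(4266 - 1*3129)*Q = (4266 - 1*3129)*24 = (4266 - 3129)*24 = 1137*24 = 27288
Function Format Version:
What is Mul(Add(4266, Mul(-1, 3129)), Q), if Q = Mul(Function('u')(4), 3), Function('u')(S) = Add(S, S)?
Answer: 27288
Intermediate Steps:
Function('u')(S) = Mul(2, S)
Q = 24 (Q = Mul(Mul(2, 4), 3) = Mul(8, 3) = 24)
Mul(Add(4266, Mul(-1, 3129)), Q) = Mul(Add(4266, Mul(-1, 3129)), 24) = Mul(Add(4266, -3129), 24) = Mul(1137, 24) = 27288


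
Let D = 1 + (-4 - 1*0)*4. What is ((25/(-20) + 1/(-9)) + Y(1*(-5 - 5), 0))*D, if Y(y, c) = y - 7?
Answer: 3305/12 ≈ 275.42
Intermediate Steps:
Y(y, c) = -7 + y
D = -15 (D = 1 + (-4 + 0)*4 = 1 - 4*4 = 1 - 16 = -15)
((25/(-20) + 1/(-9)) + Y(1*(-5 - 5), 0))*D = ((25/(-20) + 1/(-9)) + (-7 + 1*(-5 - 5)))*(-15) = ((25*(-1/20) + 1*(-1/9)) + (-7 + 1*(-10)))*(-15) = ((-5/4 - 1/9) + (-7 - 10))*(-15) = (-49/36 - 17)*(-15) = -661/36*(-15) = 3305/12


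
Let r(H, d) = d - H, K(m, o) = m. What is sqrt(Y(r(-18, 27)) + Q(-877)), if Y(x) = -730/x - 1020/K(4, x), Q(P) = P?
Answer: I*sqrt(10334)/3 ≈ 33.885*I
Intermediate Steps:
Y(x) = -255 - 730/x (Y(x) = -730/x - 1020/4 = -730/x - 1020*1/4 = -730/x - 255 = -255 - 730/x)
sqrt(Y(r(-18, 27)) + Q(-877)) = sqrt((-255 - 730/(27 - 1*(-18))) - 877) = sqrt((-255 - 730/(27 + 18)) - 877) = sqrt((-255 - 730/45) - 877) = sqrt((-255 - 730*1/45) - 877) = sqrt((-255 - 146/9) - 877) = sqrt(-2441/9 - 877) = sqrt(-10334/9) = I*sqrt(10334)/3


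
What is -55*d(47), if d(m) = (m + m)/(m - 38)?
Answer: -5170/9 ≈ -574.44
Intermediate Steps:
d(m) = 2*m/(-38 + m) (d(m) = (2*m)/(-38 + m) = 2*m/(-38 + m))
-55*d(47) = -110*47/(-38 + 47) = -110*47/9 = -55*94/9 = -5170/9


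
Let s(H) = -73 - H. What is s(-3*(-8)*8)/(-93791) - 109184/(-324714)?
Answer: 5163262877/15227625387 ≈ 0.33907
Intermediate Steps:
s(-3*(-8)*8)/(-93791) - 109184/(-324714) = (-73 - (-3*(-8))*8)/(-93791) - 109184/(-324714) = (-73 - 24*8)*(-1/93791) - 109184*(-1/324714) = (-73 - 1*192)*(-1/93791) + 54592/162357 = (-73 - 192)*(-1/93791) + 54592/162357 = -265*(-1/93791) + 54592/162357 = 265/93791 + 54592/162357 = 5163262877/15227625387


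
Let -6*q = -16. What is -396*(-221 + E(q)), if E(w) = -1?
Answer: 87912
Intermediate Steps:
q = 8/3 (q = -⅙*(-16) = 8/3 ≈ 2.6667)
-396*(-221 + E(q)) = -396*(-221 - 1) = -396*(-222) = 87912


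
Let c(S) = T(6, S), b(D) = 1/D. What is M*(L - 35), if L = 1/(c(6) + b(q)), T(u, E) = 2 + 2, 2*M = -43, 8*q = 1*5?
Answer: 41925/56 ≈ 748.66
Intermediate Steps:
q = 5/8 (q = (1*5)/8 = (1/8)*5 = 5/8 ≈ 0.62500)
M = -43/2 (M = (1/2)*(-43) = -43/2 ≈ -21.500)
T(u, E) = 4
c(S) = 4
L = 5/28 (L = 1/(4 + 1/(5/8)) = 1/(4 + 8/5) = 1/(28/5) = 5/28 ≈ 0.17857)
M*(L - 35) = -43*(5/28 - 35)/2 = -43/2*(-975/28) = 41925/56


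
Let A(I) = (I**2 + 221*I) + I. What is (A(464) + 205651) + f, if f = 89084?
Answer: 613039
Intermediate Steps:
A(I) = I**2 + 222*I
(A(464) + 205651) + f = (464*(222 + 464) + 205651) + 89084 = (464*686 + 205651) + 89084 = (318304 + 205651) + 89084 = 523955 + 89084 = 613039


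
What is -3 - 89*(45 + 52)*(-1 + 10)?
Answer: -77700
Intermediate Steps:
-3 - 89*(45 + 52)*(-1 + 10) = -3 - 8633*9 = -3 - 89*873 = -3 - 77697 = -77700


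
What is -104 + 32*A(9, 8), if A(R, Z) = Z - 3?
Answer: 56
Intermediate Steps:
A(R, Z) = -3 + Z
-104 + 32*A(9, 8) = -104 + 32*(-3 + 8) = -104 + 32*5 = -104 + 160 = 56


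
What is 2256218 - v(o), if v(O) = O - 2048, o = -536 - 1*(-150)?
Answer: 2258652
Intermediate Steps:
o = -386 (o = -536 + 150 = -386)
v(O) = -2048 + O
2256218 - v(o) = 2256218 - (-2048 - 386) = 2256218 - 1*(-2434) = 2256218 + 2434 = 2258652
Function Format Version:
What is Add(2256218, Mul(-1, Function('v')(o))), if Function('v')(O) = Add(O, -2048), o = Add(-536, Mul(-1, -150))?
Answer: 2258652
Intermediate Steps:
o = -386 (o = Add(-536, 150) = -386)
Function('v')(O) = Add(-2048, O)
Add(2256218, Mul(-1, Function('v')(o))) = Add(2256218, Mul(-1, Add(-2048, -386))) = Add(2256218, Mul(-1, -2434)) = Add(2256218, 2434) = 2258652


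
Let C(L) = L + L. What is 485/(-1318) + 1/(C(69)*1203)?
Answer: -20128868/54701613 ≈ -0.36798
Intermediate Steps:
C(L) = 2*L
485/(-1318) + 1/(C(69)*1203) = 485/(-1318) + 1/((2*69)*1203) = 485*(-1/1318) + (1/1203)/138 = -485/1318 + (1/138)*(1/1203) = -485/1318 + 1/166014 = -20128868/54701613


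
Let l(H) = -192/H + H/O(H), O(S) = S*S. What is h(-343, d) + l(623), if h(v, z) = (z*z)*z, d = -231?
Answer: -7679341784/623 ≈ -1.2326e+7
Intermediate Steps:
O(S) = S²
l(H) = -191/H (l(H) = -192/H + H/(H²) = -192/H + H/H² = -192/H + 1/H = -191/H)
h(v, z) = z³ (h(v, z) = z²*z = z³)
h(-343, d) + l(623) = (-231)³ - 191/623 = -12326391 - 191*1/623 = -12326391 - 191/623 = -7679341784/623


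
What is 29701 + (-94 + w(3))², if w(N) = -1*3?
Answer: 39110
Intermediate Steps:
w(N) = -3
29701 + (-94 + w(3))² = 29701 + (-94 - 3)² = 29701 + (-97)² = 29701 + 9409 = 39110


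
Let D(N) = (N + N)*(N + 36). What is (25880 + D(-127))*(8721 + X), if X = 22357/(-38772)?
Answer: 8282637922735/19386 ≈ 4.2725e+8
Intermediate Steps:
X = -22357/38772 (X = 22357*(-1/38772) = -22357/38772 ≈ -0.57663)
D(N) = 2*N*(36 + N) (D(N) = (2*N)*(36 + N) = 2*N*(36 + N))
(25880 + D(-127))*(8721 + X) = (25880 + 2*(-127)*(36 - 127))*(8721 - 22357/38772) = (25880 + 2*(-127)*(-91))*(338108255/38772) = (25880 + 23114)*(338108255/38772) = 48994*(338108255/38772) = 8282637922735/19386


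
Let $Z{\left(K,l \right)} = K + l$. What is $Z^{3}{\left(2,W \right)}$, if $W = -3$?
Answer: $-1$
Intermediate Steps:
$Z^{3}{\left(2,W \right)} = \left(2 - 3\right)^{3} = \left(-1\right)^{3} = -1$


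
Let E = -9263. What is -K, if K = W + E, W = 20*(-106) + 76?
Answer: 11307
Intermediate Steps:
W = -2044 (W = -2120 + 76 = -2044)
K = -11307 (K = -2044 - 9263 = -11307)
-K = -1*(-11307) = 11307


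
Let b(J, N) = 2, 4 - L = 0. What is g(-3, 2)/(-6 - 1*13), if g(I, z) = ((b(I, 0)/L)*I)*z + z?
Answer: 1/19 ≈ 0.052632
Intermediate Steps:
L = 4 (L = 4 - 1*0 = 4 + 0 = 4)
g(I, z) = z + I*z/2 (g(I, z) = ((2/4)*I)*z + z = ((2*(¼))*I)*z + z = (I/2)*z + z = I*z/2 + z = z + I*z/2)
g(-3, 2)/(-6 - 1*13) = ((½)*2*(2 - 3))/(-6 - 1*13) = ((½)*2*(-1))/(-6 - 13) = -1/(-19) = -1*(-1/19) = 1/19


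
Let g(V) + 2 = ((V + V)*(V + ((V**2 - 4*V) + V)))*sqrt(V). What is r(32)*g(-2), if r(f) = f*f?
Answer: -2048 - 32768*I*sqrt(2) ≈ -2048.0 - 46341.0*I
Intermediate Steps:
r(f) = f**2
g(V) = -2 + 2*V**(3/2)*(V**2 - 2*V) (g(V) = -2 + ((V + V)*(V + ((V**2 - 4*V) + V)))*sqrt(V) = -2 + ((2*V)*(V + (V**2 - 3*V)))*sqrt(V) = -2 + ((2*V)*(V**2 - 2*V))*sqrt(V) = -2 + (2*V*(V**2 - 2*V))*sqrt(V) = -2 + 2*V**(3/2)*(V**2 - 2*V))
r(32)*g(-2) = 32**2*(-2 - 16*I*sqrt(2) + 2*(-2)**(7/2)) = 1024*(-2 - 16*I*sqrt(2) + 2*(-8*I*sqrt(2))) = 1024*(-2 - 16*I*sqrt(2) - 16*I*sqrt(2)) = 1024*(-2 - 32*I*sqrt(2)) = -2048 - 32768*I*sqrt(2)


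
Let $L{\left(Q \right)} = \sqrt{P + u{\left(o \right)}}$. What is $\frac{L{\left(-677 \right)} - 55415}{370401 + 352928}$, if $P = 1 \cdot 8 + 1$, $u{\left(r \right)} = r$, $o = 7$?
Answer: $- \frac{55411}{723329} \approx -0.076606$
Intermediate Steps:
$P = 9$ ($P = 8 + 1 = 9$)
$L{\left(Q \right)} = 4$ ($L{\left(Q \right)} = \sqrt{9 + 7} = \sqrt{16} = 4$)
$\frac{L{\left(-677 \right)} - 55415}{370401 + 352928} = \frac{4 - 55415}{370401 + 352928} = - \frac{55411}{723329}$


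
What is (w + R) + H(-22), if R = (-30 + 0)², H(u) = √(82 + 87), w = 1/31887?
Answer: 29112832/31887 ≈ 913.00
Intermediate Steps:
w = 1/31887 ≈ 3.1361e-5
H(u) = 13 (H(u) = √169 = 13)
R = 900 (R = (-30)² = 900)
(w + R) + H(-22) = (1/31887 + 900) + 13 = 28698301/31887 + 13 = 29112832/31887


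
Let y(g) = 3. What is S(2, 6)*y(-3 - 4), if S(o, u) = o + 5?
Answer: 21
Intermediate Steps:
S(o, u) = 5 + o
S(2, 6)*y(-3 - 4) = (5 + 2)*3 = 7*3 = 21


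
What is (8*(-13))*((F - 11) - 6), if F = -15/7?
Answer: 13936/7 ≈ 1990.9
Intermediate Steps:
F = -15/7 (F = -15*1/7 = -15/7 ≈ -2.1429)
(8*(-13))*((F - 11) - 6) = (8*(-13))*((-15/7 - 11) - 6) = -104*(-92/7 - 6) = -104*(-134/7) = 13936/7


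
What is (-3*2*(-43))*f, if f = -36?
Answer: -9288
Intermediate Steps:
(-3*2*(-43))*f = (-3*2*(-43))*(-36) = -6*(-43)*(-36) = 258*(-36) = -9288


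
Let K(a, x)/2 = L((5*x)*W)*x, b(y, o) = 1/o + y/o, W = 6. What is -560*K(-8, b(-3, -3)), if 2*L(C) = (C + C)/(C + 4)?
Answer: -5600/9 ≈ -622.22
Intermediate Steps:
L(C) = C/(4 + C) (L(C) = ((C + C)/(C + 4))/2 = ((2*C)/(4 + C))/2 = (2*C/(4 + C))/2 = C/(4 + C))
b(y, o) = 1/o + y/o
K(a, x) = 60*x**2/(4 + 30*x) (K(a, x) = 2*((((5*x)*6)/(4 + (5*x)*6))*x) = 2*(((30*x)/(4 + 30*x))*x) = 2*((30*x/(4 + 30*x))*x) = 2*(30*x**2/(4 + 30*x)) = 60*x**2/(4 + 30*x))
-560*K(-8, b(-3, -3)) = -16800*((1 - 3)/(-3))**2/(2 + 15*((1 - 3)/(-3))) = -16800*(-1/3*(-2))**2/(2 + 15*(-1/3*(-2))) = -16800*(2/3)**2/(2 + 15*(2/3)) = -16800*4/(9*(2 + 10)) = -16800*4/(9*12) = -560*10/9 = -5600/9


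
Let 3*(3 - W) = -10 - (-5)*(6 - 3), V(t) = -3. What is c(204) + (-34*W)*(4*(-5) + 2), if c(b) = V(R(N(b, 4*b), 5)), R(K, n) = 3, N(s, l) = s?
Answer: 813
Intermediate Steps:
c(b) = -3
W = 4/3 (W = 3 - (-10 - (-5)*(6 - 3))/3 = 3 - (-10 - (-5)*3)/3 = 3 - (-10 - 1*(-15))/3 = 3 - (-10 + 15)/3 = 3 - ⅓*5 = 3 - 5/3 = 4/3 ≈ 1.3333)
c(204) + (-34*W)*(4*(-5) + 2) = -3 + (-34*4/3)*(4*(-5) + 2) = -3 - 136*(-20 + 2)/3 = -3 - 136/3*(-18) = -3 + 816 = 813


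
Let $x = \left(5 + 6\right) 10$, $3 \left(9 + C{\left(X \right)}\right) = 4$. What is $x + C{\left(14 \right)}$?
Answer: $\frac{307}{3} \approx 102.33$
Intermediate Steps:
$C{\left(X \right)} = - \frac{23}{3}$ ($C{\left(X \right)} = -9 + \frac{1}{3} \cdot 4 = -9 + \frac{4}{3} = - \frac{23}{3}$)
$x = 110$ ($x = 11 \cdot 10 = 110$)
$x + C{\left(14 \right)} = 110 - \frac{23}{3} = \frac{307}{3}$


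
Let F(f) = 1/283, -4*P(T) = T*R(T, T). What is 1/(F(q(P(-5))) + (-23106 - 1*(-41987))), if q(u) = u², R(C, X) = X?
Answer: 283/5343324 ≈ 5.2963e-5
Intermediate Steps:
P(T) = -T²/4 (P(T) = -T*T/4 = -T²/4)
F(f) = 1/283
1/(F(q(P(-5))) + (-23106 - 1*(-41987))) = 1/(1/283 + (-23106 - 1*(-41987))) = 1/(1/283 + (-23106 + 41987)) = 1/(1/283 + 18881) = 1/(5343324/283) = 283/5343324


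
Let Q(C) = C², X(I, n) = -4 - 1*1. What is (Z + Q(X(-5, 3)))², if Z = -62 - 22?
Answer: 3481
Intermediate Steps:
Z = -84
X(I, n) = -5 (X(I, n) = -4 - 1 = -5)
(Z + Q(X(-5, 3)))² = (-84 + (-5)²)² = (-84 + 25)² = (-59)² = 3481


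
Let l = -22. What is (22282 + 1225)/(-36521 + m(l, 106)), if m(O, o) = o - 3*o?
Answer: -23507/36733 ≈ -0.63994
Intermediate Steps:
m(O, o) = -2*o
(22282 + 1225)/(-36521 + m(l, 106)) = (22282 + 1225)/(-36521 - 2*106) = 23507/(-36521 - 212) = 23507/(-36733) = 23507*(-1/36733) = -23507/36733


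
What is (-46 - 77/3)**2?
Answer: 46225/9 ≈ 5136.1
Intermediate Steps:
(-46 - 77/3)**2 = (-215/3)**2 = 46225/9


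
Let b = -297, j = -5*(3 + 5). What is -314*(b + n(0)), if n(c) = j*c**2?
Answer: 93258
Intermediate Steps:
j = -40 (j = -5*8 = -40)
n(c) = -40*c**2
-314*(b + n(0)) = -314*(-297 - 40*0**2) = -314*(-297 - 40*0) = -314*(-297 + 0) = -314*(-297) = 93258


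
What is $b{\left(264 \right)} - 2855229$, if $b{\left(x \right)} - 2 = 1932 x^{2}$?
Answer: $131797445$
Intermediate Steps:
$b{\left(x \right)} = 2 + 1932 x^{2}$
$b{\left(264 \right)} - 2855229 = \left(2 + 1932 \cdot 264^{2}\right) - 2855229 = \left(2 + 1932 \cdot 69696\right) - 2855229 = \left(2 + 134652672\right) - 2855229 = 134652674 - 2855229 = 131797445$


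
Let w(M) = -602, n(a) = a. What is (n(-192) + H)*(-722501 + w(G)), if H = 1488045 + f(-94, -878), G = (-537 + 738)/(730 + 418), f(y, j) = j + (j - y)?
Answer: -1074669170673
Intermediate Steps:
f(y, j) = -y + 2*j
G = 201/1148 ≈ 0.17509
H = 1486383 (H = 1488045 + (-1*(-94) + 2*(-878)) = 1488045 + (94 - 1756) = 1488045 - 1662 = 1486383)
(n(-192) + H)*(-722501 + w(G)) = (-192 + 1486383)*(-722501 - 602) = 1486191*(-723103) = -1074669170673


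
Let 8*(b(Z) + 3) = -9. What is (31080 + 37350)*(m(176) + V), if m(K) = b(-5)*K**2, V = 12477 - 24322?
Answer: -9554265030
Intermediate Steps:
V = -11845
b(Z) = -33/8 (b(Z) = -3 + (1/8)*(-9) = -3 - 9/8 = -33/8)
m(K) = -33*K**2/8
(31080 + 37350)*(m(176) + V) = (31080 + 37350)*(-33/8*176**2 - 11845) = 68430*(-33/8*30976 - 11845) = 68430*(-127776 - 11845) = 68430*(-139621) = -9554265030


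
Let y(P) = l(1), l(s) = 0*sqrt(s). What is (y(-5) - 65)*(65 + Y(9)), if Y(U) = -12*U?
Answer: 2795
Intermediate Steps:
l(s) = 0
y(P) = 0
(y(-5) - 65)*(65 + Y(9)) = (0 - 65)*(65 - 12*9) = -65*(65 - 108) = -65*(-43) = 2795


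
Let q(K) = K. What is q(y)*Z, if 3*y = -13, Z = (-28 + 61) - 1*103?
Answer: 910/3 ≈ 303.33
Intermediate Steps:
Z = -70 (Z = 33 - 103 = -70)
y = -13/3 (y = (1/3)*(-13) = -13/3 ≈ -4.3333)
q(y)*Z = -13/3*(-70) = 910/3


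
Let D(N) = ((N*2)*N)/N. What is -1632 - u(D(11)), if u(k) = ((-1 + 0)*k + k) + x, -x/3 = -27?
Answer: -1713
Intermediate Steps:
x = 81 (x = -3*(-27) = 81)
D(N) = 2*N (D(N) = ((2*N)*N)/N = (2*N²)/N = 2*N)
u(k) = 81 (u(k) = ((-1 + 0)*k + k) + 81 = (-k + k) + 81 = 0 + 81 = 81)
-1632 - u(D(11)) = -1632 - 1*81 = -1632 - 81 = -1713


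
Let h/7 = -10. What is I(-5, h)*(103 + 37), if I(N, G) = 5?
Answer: 700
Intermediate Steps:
h = -70 (h = 7*(-10) = -70)
I(-5, h)*(103 + 37) = 5*(103 + 37) = 5*140 = 700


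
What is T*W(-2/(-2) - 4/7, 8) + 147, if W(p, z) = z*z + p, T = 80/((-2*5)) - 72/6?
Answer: -7991/7 ≈ -1141.6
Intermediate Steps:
T = -20 (T = 80/(-10) - 72*⅙ = 80*(-⅒) - 12 = -8 - 12 = -20)
W(p, z) = p + z² (W(p, z) = z² + p = p + z²)
T*W(-2/(-2) - 4/7, 8) + 147 = -20*((-2/(-2) - 4/7) + 8²) + 147 = -20*((-2*(-½) - 4*⅐) + 64) + 147 = -20*((1 - 4/7) + 64) + 147 = -20*(3/7 + 64) + 147 = -20*451/7 + 147 = -9020/7 + 147 = -7991/7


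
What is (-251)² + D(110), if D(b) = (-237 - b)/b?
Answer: 6929763/110 ≈ 62998.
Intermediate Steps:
D(b) = (-237 - b)/b
(-251)² + D(110) = (-251)² + (-237 - 1*110)/110 = 63001 + (-237 - 110)/110 = 63001 + (1/110)*(-347) = 63001 - 347/110 = 6929763/110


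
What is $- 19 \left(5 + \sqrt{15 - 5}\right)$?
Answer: $-95 - 19 \sqrt{10} \approx -155.08$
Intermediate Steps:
$- 19 \left(5 + \sqrt{15 - 5}\right) = - 19 \left(5 + \sqrt{10}\right) = -95 - 19 \sqrt{10}$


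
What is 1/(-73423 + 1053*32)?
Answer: -1/39727 ≈ -2.5172e-5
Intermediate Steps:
1/(-73423 + 1053*32) = 1/(-73423 + 33696) = 1/(-39727) = -1/39727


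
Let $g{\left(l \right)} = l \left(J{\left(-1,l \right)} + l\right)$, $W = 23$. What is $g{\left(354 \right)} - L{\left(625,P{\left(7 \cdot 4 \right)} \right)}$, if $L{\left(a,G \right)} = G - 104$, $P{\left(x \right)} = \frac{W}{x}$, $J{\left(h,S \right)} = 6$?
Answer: $\frac{3571209}{28} \approx 1.2754 \cdot 10^{5}$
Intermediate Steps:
$P{\left(x \right)} = \frac{23}{x}$
$g{\left(l \right)} = l \left(6 + l\right)$
$L{\left(a,G \right)} = -104 + G$
$g{\left(354 \right)} - L{\left(625,P{\left(7 \cdot 4 \right)} \right)} = 354 \left(6 + 354\right) - \left(-104 + \frac{23}{7 \cdot 4}\right) = 354 \cdot 360 - \left(-104 + \frac{23}{28}\right) = 127440 - \left(-104 + 23 \cdot \frac{1}{28}\right) = 127440 - \left(-104 + \frac{23}{28}\right) = 127440 - - \frac{2889}{28} = 127440 + \frac{2889}{28} = \frac{3571209}{28}$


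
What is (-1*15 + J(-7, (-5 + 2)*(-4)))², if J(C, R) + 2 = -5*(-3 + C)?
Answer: 1089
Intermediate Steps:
J(C, R) = 13 - 5*C (J(C, R) = -2 - 5*(-3 + C) = -2 + (15 - 5*C) = 13 - 5*C)
(-1*15 + J(-7, (-5 + 2)*(-4)))² = (-1*15 + (13 - 5*(-7)))² = (-15 + (13 + 35))² = (-15 + 48)² = 33² = 1089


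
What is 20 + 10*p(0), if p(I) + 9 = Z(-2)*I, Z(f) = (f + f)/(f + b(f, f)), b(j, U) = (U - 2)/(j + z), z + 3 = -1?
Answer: -70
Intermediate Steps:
z = -4 (z = -3 - 1 = -4)
b(j, U) = (-2 + U)/(-4 + j) (b(j, U) = (U - 2)/(j - 4) = (-2 + U)/(-4 + j))
Z(f) = 2*f/(f + (-2 + f)/(-4 + f)) (Z(f) = (f + f)/(f + (-2 + f)/(-4 + f)) = (2*f)/(f + (-2 + f)/(-4 + f)) = 2*f/(f + (-2 + f)/(-4 + f)))
p(I) = -9 + 3*I (p(I) = -9 + (2*(-2)*(-4 - 2)/(-2 - 2 - 2*(-4 - 2)))*I = -9 + (2*(-2)*(-6)/(-2 - 2 - 2*(-6)))*I = -9 + (2*(-2)*(-6)/(-2 - 2 + 12))*I = -9 + (2*(-2)*(-6)/8)*I = -9 + (2*(-2)*(⅛)*(-6))*I = -9 + 3*I)
20 + 10*p(0) = 20 + 10*(-9 + 3*0) = 20 + 10*(-9 + 0) = 20 + 10*(-9) = 20 - 90 = -70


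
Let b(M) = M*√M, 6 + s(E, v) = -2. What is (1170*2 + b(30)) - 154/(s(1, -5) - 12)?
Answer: 23477/10 + 30*√30 ≈ 2512.0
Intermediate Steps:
s(E, v) = -8 (s(E, v) = -6 - 2 = -8)
b(M) = M^(3/2)
(1170*2 + b(30)) - 154/(s(1, -5) - 12) = (1170*2 + 30^(3/2)) - 154/(-8 - 12) = (2340 + 30*√30) - 154/(-20) = (2340 + 30*√30) - 1/20*(-154) = (2340 + 30*√30) + 77/10 = 23477/10 + 30*√30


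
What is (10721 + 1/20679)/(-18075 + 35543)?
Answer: 55424890/90305193 ≈ 0.61375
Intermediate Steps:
(10721 + 1/20679)/(-18075 + 35543) = (10721 + 1/20679)/17468 = (221699560/20679)*(1/17468) = 55424890/90305193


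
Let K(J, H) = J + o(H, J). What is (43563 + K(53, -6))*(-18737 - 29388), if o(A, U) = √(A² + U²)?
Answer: -2099020000 - 48125*√2845 ≈ -2.1016e+9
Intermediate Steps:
K(J, H) = J + √(H² + J²)
(43563 + K(53, -6))*(-18737 - 29388) = (43563 + (53 + √((-6)² + 53²)))*(-18737 - 29388) = (43563 + (53 + √(36 + 2809)))*(-48125) = (43563 + (53 + √2845))*(-48125) = (43616 + √2845)*(-48125) = -2099020000 - 48125*√2845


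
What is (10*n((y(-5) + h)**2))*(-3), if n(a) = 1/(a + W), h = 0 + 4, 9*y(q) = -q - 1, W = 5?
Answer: -486/401 ≈ -1.2120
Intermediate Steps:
y(q) = -1/9 - q/9 (y(q) = (-q - 1)/9 = (-1 - q)/9 = -1/9 - q/9)
h = 4
n(a) = 1/(5 + a) (n(a) = 1/(a + 5) = 1/(5 + a))
(10*n((y(-5) + h)**2))*(-3) = (10/(5 + ((-1/9 - 1/9*(-5)) + 4)**2))*(-3) = (10/(5 + ((-1/9 + 5/9) + 4)**2))*(-3) = (10/(5 + (4/9 + 4)**2))*(-3) = (10/(5 + (40/9)**2))*(-3) = (10/(5 + 1600/81))*(-3) = (10/(2005/81))*(-3) = (10*(81/2005))*(-3) = (162/401)*(-3) = -486/401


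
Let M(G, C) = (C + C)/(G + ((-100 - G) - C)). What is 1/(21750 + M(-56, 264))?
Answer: 91/1979118 ≈ 4.5980e-5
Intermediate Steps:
M(G, C) = 2*C/(-100 - C) (M(G, C) = (2*C)/(G + (-100 - C - G)) = (2*C)/(-100 - C) = 2*C/(-100 - C))
1/(21750 + M(-56, 264)) = 1/(21750 - 2*264/(100 + 264)) = 1/(21750 - 2*264/364) = 1/(21750 - 2*264*1/364) = 1/(21750 - 132/91) = 1/(1979118/91) = 91/1979118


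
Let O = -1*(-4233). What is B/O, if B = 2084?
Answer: 2084/4233 ≈ 0.49232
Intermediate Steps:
O = 4233
B/O = 2084/4233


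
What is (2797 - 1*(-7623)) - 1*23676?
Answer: -13256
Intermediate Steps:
(2797 - 1*(-7623)) - 1*23676 = (2797 + 7623) - 23676 = 10420 - 23676 = -13256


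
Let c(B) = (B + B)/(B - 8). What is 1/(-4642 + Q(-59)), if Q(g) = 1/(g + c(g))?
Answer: -3835/17802137 ≈ -0.00021542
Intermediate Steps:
c(B) = 2*B/(-8 + B) (c(B) = (2*B)/(-8 + B) = 2*B/(-8 + B))
Q(g) = 1/(g + 2*g/(-8 + g))
1/(-4642 + Q(-59)) = 1/(-4642 + (-8 - 59)/((-59)*(-6 - 59))) = 1/(-4642 - 1/59*(-67)/(-65)) = 1/(-4642 - 1/59*(-1/65)*(-67)) = 1/(-4642 - 67/3835) = 1/(-17802137/3835) = -3835/17802137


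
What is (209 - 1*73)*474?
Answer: 64464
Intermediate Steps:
(209 - 1*73)*474 = (209 - 73)*474 = 136*474 = 64464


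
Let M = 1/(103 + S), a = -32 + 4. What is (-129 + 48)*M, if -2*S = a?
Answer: -9/13 ≈ -0.69231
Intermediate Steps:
a = -28
S = 14 (S = -½*(-28) = 14)
M = 1/117 (M = 1/(103 + 14) = 1/117 ≈ 0.0085470)
(-129 + 48)*M = (-129 + 48)*(1/117) = -81*1/117 = -9/13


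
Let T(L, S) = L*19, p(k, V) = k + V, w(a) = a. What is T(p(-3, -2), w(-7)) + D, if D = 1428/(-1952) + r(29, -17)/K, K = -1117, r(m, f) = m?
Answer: -52197041/545096 ≈ -95.758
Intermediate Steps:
p(k, V) = V + k
D = -412921/545096 (D = 1428/(-1952) + 29/(-1117) = 1428*(-1/1952) + 29*(-1/1117) = -357/488 - 29/1117 = -412921/545096 ≈ -0.75752)
T(L, S) = 19*L
T(p(-3, -2), w(-7)) + D = 19*(-2 - 3) - 412921/545096 = 19*(-5) - 412921/545096 = -95 - 412921/545096 = -52197041/545096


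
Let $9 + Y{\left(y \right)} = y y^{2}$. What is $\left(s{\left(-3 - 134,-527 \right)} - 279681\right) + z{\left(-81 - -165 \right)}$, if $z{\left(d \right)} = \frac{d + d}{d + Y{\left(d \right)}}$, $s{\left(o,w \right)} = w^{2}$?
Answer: $- \frac{385701480}{197593} \approx -1952.0$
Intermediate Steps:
$Y{\left(y \right)} = -9 + y^{3}$ ($Y{\left(y \right)} = -9 + y y^{2} = -9 + y^{3}$)
$z{\left(d \right)} = \frac{2 d}{-9 + d + d^{3}}$ ($z{\left(d \right)} = \frac{d + d}{d + \left(-9 + d^{3}\right)} = \frac{2 d}{-9 + d + d^{3}}$)
$\left(s{\left(-3 - 134,-527 \right)} - 279681\right) + z{\left(-81 - -165 \right)} = \left(\left(-527\right)^{2} - 279681\right) + \frac{2 \left(-81 - -165\right)}{-9 - -84 + \left(-81 - -165\right)^{3}} = \left(277729 - 279681\right) + \frac{2 \left(-81 + 165\right)}{-9 + \left(-81 + 165\right) + \left(-81 + 165\right)^{3}} = -1952 + 2 \cdot 84 \frac{1}{-9 + 84 + 84^{3}} = -1952 + 2 \cdot 84 \frac{1}{-9 + 84 + 592704} = -1952 + 2 \cdot 84 \cdot \frac{1}{592779} = -1952 + \frac{56}{197593} = - \frac{385701480}{197593}$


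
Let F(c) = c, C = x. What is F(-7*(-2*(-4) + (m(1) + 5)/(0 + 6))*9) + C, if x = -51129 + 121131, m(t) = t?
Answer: 69435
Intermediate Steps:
x = 70002
C = 70002
F(-7*(-2*(-4) + (m(1) + 5)/(0 + 6))*9) + C = -7*(-2*(-4) + (1 + 5)/(0 + 6))*9 + 70002 = -7*(8 + 6/6)*9 + 70002 = -7*(8 + 6*(1/6))*9 + 70002 = -7*(8 + 1)*9 + 70002 = -7*9*9 + 70002 = -63*9 + 70002 = -567 + 70002 = 69435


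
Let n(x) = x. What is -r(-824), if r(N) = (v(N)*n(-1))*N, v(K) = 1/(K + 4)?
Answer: 206/205 ≈ 1.0049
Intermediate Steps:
v(K) = 1/(4 + K)
r(N) = -N/(4 + N) (r(N) = (-1/(4 + N))*N = -N/(4 + N))
-r(-824) = -(-1)*(-824)/(4 - 824) = -(-1)*(-824)/(-820) = -(-1)*(-824)*(-1)/820 = -1*(-206/205) = 206/205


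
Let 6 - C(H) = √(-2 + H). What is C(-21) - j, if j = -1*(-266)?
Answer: -260 - I*√23 ≈ -260.0 - 4.7958*I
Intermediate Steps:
C(H) = 6 - √(-2 + H)
j = 266
C(-21) - j = (6 - √(-2 - 21)) - 1*266 = (6 - √(-23)) - 266 = (6 - I*√23) - 266 = -260 - I*√23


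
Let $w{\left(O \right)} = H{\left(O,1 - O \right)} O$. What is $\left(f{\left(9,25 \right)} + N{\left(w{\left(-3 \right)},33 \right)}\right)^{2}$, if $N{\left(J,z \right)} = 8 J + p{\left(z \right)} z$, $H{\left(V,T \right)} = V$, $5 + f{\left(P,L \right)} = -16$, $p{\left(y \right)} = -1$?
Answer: $324$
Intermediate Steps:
$f{\left(P,L \right)} = -21$ ($f{\left(P,L \right)} = -5 - 16 = -21$)
$w{\left(O \right)} = O^{2}$ ($w{\left(O \right)} = O O = O^{2}$)
$N{\left(J,z \right)} = - z + 8 J$ ($N{\left(J,z \right)} = 8 J - z = - z + 8 J$)
$\left(f{\left(9,25 \right)} + N{\left(w{\left(-3 \right)},33 \right)}\right)^{2} = \left(-21 + \left(\left(-1\right) 33 + 8 \left(-3\right)^{2}\right)\right)^{2} = \left(-21 + \left(-33 + 8 \cdot 9\right)\right)^{2} = \left(-21 + \left(-33 + 72\right)\right)^{2} = \left(-21 + 39\right)^{2} = 18^{2} = 324$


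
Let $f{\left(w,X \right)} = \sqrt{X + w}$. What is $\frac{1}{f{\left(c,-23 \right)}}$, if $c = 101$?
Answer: $\frac{\sqrt{78}}{78} \approx 0.11323$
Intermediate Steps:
$\frac{1}{f{\left(c,-23 \right)}} = \frac{1}{\sqrt{-23 + 101}} = \frac{1}{\sqrt{78}} = \frac{\sqrt{78}}{78}$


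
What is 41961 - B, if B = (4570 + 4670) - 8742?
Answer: 41463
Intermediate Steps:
B = 498 (B = 9240 - 8742 = 498)
41961 - B = 41961 - 1*498 = 41961 - 498 = 41463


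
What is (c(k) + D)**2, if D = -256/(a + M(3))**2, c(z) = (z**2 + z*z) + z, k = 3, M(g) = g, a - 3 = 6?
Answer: 29929/81 ≈ 369.49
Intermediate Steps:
a = 9 (a = 3 + 6 = 9)
c(z) = z + 2*z**2 (c(z) = (z**2 + z**2) + z = 2*z**2 + z = z + 2*z**2)
D = -16/9 (D = -256/(9 + 3)**2 = -256/(12**2) = -256/144 = -256*1/144 = -16/9 ≈ -1.7778)
(c(k) + D)**2 = (3*(1 + 2*3) - 16/9)**2 = (3*(1 + 6) - 16/9)**2 = (3*7 - 16/9)**2 = (21 - 16/9)**2 = (173/9)**2 = 29929/81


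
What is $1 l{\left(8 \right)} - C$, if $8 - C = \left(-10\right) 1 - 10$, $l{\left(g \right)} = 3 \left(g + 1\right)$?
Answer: $-1$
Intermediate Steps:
$l{\left(g \right)} = 3 + 3 g$ ($l{\left(g \right)} = 3 \left(1 + g\right) = 3 + 3 g$)
$C = 28$ ($C = 8 - \left(\left(-10\right) 1 - 10\right) = 8 - \left(-10 - 10\right) = 8 - -20 = 8 + 20 = 28$)
$1 l{\left(8 \right)} - C = 1 \left(3 + 3 \cdot 8\right) - 28 = 1 \left(3 + 24\right) - 28 = 1 \cdot 27 - 28 = 27 - 28 = -1$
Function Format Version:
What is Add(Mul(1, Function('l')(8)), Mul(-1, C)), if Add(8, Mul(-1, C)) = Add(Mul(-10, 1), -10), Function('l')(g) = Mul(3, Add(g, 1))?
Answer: -1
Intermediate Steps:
Function('l')(g) = Add(3, Mul(3, g)) (Function('l')(g) = Mul(3, Add(1, g)) = Add(3, Mul(3, g)))
C = 28 (C = Add(8, Mul(-1, Add(Mul(-10, 1), -10))) = Add(8, Mul(-1, Add(-10, -10))) = Add(8, Mul(-1, -20)) = Add(8, 20) = 28)
Add(Mul(1, Function('l')(8)), Mul(-1, C)) = Add(Mul(1, Add(3, Mul(3, 8))), Mul(-1, 28)) = Add(Mul(1, Add(3, 24)), -28) = Add(Mul(1, 27), -28) = Add(27, -28) = -1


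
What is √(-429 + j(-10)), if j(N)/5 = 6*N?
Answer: 27*I ≈ 27.0*I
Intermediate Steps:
j(N) = 30*N (j(N) = 5*(6*N) = 30*N)
√(-429 + j(-10)) = √(-429 + 30*(-10)) = √(-429 - 300) = √(-729) = 27*I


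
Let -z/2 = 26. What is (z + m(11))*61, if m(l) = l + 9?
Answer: -1952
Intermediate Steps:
z = -52 (z = -2*26 = -52)
m(l) = 9 + l
(z + m(11))*61 = (-52 + (9 + 11))*61 = (-52 + 20)*61 = -32*61 = -1952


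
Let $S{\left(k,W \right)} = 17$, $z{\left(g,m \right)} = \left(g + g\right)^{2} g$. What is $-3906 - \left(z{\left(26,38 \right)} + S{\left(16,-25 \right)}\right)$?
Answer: $-74227$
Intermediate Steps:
$z{\left(g,m \right)} = 4 g^{3}$ ($z{\left(g,m \right)} = \left(2 g\right)^{2} g = 4 g^{2} g = 4 g^{3}$)
$-3906 - \left(z{\left(26,38 \right)} + S{\left(16,-25 \right)}\right) = -3906 - \left(4 \cdot 26^{3} + 17\right) = -3906 - \left(4 \cdot 17576 + 17\right) = -3906 - \left(70304 + 17\right) = -3906 - 70321 = -74227$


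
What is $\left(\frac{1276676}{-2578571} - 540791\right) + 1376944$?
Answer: $\frac{2156078600687}{2578571} \approx 8.3615 \cdot 10^{5}$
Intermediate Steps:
$\left(\frac{1276676}{-2578571} - 540791\right) + 1376944 = \left(1276676 \left(- \frac{1}{2578571}\right) - 540791\right) + 1376944 = \left(- \frac{1276676}{2578571} - 540791\right) + 1376944 = - \frac{1394469266337}{2578571} + 1376944 = \frac{2156078600687}{2578571}$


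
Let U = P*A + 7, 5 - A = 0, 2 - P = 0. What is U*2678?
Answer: 45526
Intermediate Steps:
P = 2 (P = 2 - 1*0 = 2 + 0 = 2)
A = 5 (A = 5 - 1*0 = 5 + 0 = 5)
U = 17 (U = 2*5 + 7 = 10 + 7 = 17)
U*2678 = 17*2678 = 45526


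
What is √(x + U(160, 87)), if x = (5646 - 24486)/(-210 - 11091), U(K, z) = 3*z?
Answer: √3727322189/3767 ≈ 16.207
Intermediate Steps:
x = 6280/3767 (x = -18840/(-11301) = -18840*(-1/11301) = 6280/3767 ≈ 1.6671)
√(x + U(160, 87)) = √(6280/3767 + 3*87) = √(6280/3767 + 261) = √(989467/3767) = √3727322189/3767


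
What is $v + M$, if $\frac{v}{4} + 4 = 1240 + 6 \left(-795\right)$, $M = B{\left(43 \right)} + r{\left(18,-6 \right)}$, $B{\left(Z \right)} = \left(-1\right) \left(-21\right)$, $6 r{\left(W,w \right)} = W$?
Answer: $-14112$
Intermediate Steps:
$r{\left(W,w \right)} = \frac{W}{6}$
$B{\left(Z \right)} = 21$
$M = 24$ ($M = 21 + \frac{1}{6} \cdot 18 = 21 + 3 = 24$)
$v = -14136$ ($v = -16 + 4 \left(1240 + 6 \left(-795\right)\right) = -16 + 4 \left(1240 - 4770\right) = -16 + 4 \left(-3530\right) = -16 - 14120 = -14136$)
$v + M = -14136 + 24 = -14112$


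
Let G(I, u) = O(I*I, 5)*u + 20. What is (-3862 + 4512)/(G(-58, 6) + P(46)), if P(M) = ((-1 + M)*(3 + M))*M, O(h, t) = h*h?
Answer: 25/2615401 ≈ 9.5588e-6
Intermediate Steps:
O(h, t) = h**2
G(I, u) = 20 + u*I**4 (G(I, u) = (I*I)**2*u + 20 = (I**2)**2*u + 20 = I**4*u + 20 = u*I**4 + 20 = 20 + u*I**4)
P(M) = M*(-1 + M)*(3 + M)
(-3862 + 4512)/(G(-58, 6) + P(46)) = (-3862 + 4512)/((20 + 6*(-58)**4) + 46*(-3 + 46**2 + 2*46)) = 650/((20 + 6*11316496) + 46*(-3 + 2116 + 92)) = 650/((20 + 67898976) + 46*2205) = 650/(67898996 + 101430) = 650/68000426 = 650*(1/68000426) = 25/2615401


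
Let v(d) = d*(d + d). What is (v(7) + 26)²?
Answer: 15376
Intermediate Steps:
v(d) = 2*d² (v(d) = d*(2*d) = 2*d²)
(v(7) + 26)² = (2*7² + 26)² = (2*49 + 26)² = (98 + 26)² = 124² = 15376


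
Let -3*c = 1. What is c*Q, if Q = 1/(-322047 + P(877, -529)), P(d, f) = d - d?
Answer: 1/966141 ≈ 1.0350e-6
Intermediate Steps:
P(d, f) = 0
c = -⅓ (c = -⅓*1 = -⅓ ≈ -0.33333)
Q = -1/322047 (Q = 1/(-322047 + 0) = 1/(-322047) = -1/322047 ≈ -3.1051e-6)
c*Q = -⅓*(-1/322047) = 1/966141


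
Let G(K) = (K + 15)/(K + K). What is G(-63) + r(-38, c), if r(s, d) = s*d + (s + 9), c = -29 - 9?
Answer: 29723/21 ≈ 1415.4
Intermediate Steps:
G(K) = (15 + K)/(2*K) (G(K) = (15 + K)/((2*K)) = (15 + K)*(1/(2*K)) = (15 + K)/(2*K))
c = -38
r(s, d) = 9 + s + d*s (r(s, d) = d*s + (9 + s) = 9 + s + d*s)
G(-63) + r(-38, c) = (½)*(15 - 63)/(-63) + (9 - 38 - 38*(-38)) = (½)*(-1/63)*(-48) + (9 - 38 + 1444) = 8/21 + 1415 = 29723/21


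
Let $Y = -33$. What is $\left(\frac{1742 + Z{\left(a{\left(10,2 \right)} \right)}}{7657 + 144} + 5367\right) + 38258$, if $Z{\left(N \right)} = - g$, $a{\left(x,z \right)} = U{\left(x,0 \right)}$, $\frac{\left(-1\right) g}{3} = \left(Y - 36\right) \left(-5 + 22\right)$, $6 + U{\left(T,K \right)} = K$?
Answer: $\frac{340316848}{7801} \approx 43625.0$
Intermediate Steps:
$U{\left(T,K \right)} = -6 + K$
$g = 3519$ ($g = - 3 \left(-33 - 36\right) \left(-5 + 22\right) = - 3 \left(\left(-69\right) 17\right) = \left(-3\right) \left(-1173\right) = 3519$)
$a{\left(x,z \right)} = -6$ ($a{\left(x,z \right)} = -6 + 0 = -6$)
$Z{\left(N \right)} = -3519$ ($Z{\left(N \right)} = \left(-1\right) 3519 = -3519$)
$\left(\frac{1742 + Z{\left(a{\left(10,2 \right)} \right)}}{7657 + 144} + 5367\right) + 38258 = \left(\frac{1742 - 3519}{7657 + 144} + 5367\right) + 38258 = \left(- \frac{1777}{7801} + 5367\right) + 38258 = \frac{41866190}{7801} + 38258 = \frac{340316848}{7801}$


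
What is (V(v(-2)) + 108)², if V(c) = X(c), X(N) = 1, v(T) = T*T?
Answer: 11881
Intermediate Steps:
v(T) = T²
V(c) = 1
(V(v(-2)) + 108)² = (1 + 108)² = 109² = 11881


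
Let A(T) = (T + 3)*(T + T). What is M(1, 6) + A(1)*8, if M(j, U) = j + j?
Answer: 66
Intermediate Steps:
A(T) = 2*T*(3 + T) (A(T) = (3 + T)*(2*T) = 2*T*(3 + T))
M(j, U) = 2*j
M(1, 6) + A(1)*8 = 2*1 + (2*1*(3 + 1))*8 = 2 + (2*1*4)*8 = 2 + 8*8 = 2 + 64 = 66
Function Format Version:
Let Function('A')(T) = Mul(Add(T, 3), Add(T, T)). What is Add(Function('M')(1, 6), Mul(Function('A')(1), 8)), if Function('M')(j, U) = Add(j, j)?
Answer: 66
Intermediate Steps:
Function('A')(T) = Mul(2, T, Add(3, T)) (Function('A')(T) = Mul(Add(3, T), Mul(2, T)) = Mul(2, T, Add(3, T)))
Function('M')(j, U) = Mul(2, j)
Add(Function('M')(1, 6), Mul(Function('A')(1), 8)) = Add(Mul(2, 1), Mul(Mul(2, 1, Add(3, 1)), 8)) = Add(2, Mul(Mul(2, 1, 4), 8)) = Add(2, Mul(8, 8)) = Add(2, 64) = 66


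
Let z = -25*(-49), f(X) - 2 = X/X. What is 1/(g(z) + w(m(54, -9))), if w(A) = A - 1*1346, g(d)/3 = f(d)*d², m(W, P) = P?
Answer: 1/13504270 ≈ 7.4051e-8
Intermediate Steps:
f(X) = 3 (f(X) = 2 + X/X = 2 + 1 = 3)
z = 1225
g(d) = 9*d² (g(d) = 3*(3*d²) = 9*d²)
w(A) = -1346 + A (w(A) = A - 1346 = -1346 + A)
1/(g(z) + w(m(54, -9))) = 1/(9*1225² + (-1346 - 9)) = 1/(9*1500625 - 1355) = 1/(13505625 - 1355) = 1/13504270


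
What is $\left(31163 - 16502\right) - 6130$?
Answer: $8531$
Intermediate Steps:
$\left(31163 - 16502\right) - 6130 = 14661 - 6130 = 8531$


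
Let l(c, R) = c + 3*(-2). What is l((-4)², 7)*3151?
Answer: 31510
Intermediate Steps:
l(c, R) = -6 + c (l(c, R) = c - 6 = -6 + c)
l((-4)², 7)*3151 = (-6 + (-4)²)*3151 = (-6 + 16)*3151 = 10*3151 = 31510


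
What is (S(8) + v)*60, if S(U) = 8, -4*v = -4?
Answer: 540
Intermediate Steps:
v = 1 (v = -¼*(-4) = 1)
(S(8) + v)*60 = (8 + 1)*60 = 9*60 = 540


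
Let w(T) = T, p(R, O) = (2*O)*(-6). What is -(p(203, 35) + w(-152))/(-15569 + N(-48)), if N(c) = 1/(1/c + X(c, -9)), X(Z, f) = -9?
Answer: -247676/6741425 ≈ -0.036739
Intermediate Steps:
p(R, O) = -12*O
N(c) = 1/(-9 + 1/c) (N(c) = 1/(1/c - 9) = 1/(-9 + 1/c))
-(p(203, 35) + w(-152))/(-15569 + N(-48)) = -(-12*35 - 152)/(-15569 - 48/(1 - 9*(-48))) = -(-420 - 152)/(-15569 - 48/(1 + 432)) = -(-572)/(-15569 - 48/433) = -(-572)/(-6741425/433) = -(-572)*(-433)/6741425 = -1*247676/6741425 = -247676/6741425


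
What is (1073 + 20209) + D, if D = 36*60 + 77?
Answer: 23519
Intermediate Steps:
D = 2237 (D = 2160 + 77 = 2237)
(1073 + 20209) + D = (1073 + 20209) + 2237 = 21282 + 2237 = 23519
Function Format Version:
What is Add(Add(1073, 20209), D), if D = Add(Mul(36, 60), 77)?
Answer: 23519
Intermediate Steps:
D = 2237 (D = Add(2160, 77) = 2237)
Add(Add(1073, 20209), D) = Add(Add(1073, 20209), 2237) = Add(21282, 2237) = 23519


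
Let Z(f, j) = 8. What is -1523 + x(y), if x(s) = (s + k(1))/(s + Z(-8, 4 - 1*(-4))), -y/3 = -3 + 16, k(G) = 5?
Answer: -47179/31 ≈ -1521.9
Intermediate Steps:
y = -39 (y = -3*(-3 + 16) = -3*13 = -39)
x(s) = (5 + s)/(8 + s) (x(s) = (s + 5)/(s + 8) = (5 + s)/(8 + s))
-1523 + x(y) = -1523 + (5 - 39)/(8 - 39) = -1523 - 34/(-31) = -1523 - 1/31*(-34) = -1523 + 34/31 = -47179/31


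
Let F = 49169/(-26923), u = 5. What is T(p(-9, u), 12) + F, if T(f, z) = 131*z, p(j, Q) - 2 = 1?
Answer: 42273787/26923 ≈ 1570.2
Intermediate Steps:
p(j, Q) = 3 (p(j, Q) = 2 + 1 = 3)
F = -49169/26923 (F = 49169*(-1/26923) = -49169/26923 ≈ -1.8263)
T(p(-9, u), 12) + F = 131*12 - 49169/26923 = 1572 - 49169/26923 = 42273787/26923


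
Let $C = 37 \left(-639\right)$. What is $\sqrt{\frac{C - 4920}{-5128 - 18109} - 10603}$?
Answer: $\frac{2 i \sqrt{1431128186869}}{23237} \approx 102.96 i$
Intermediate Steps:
$C = -23643$
$\sqrt{\frac{C - 4920}{-5128 - 18109} - 10603} = \sqrt{\frac{-23643 - 4920}{-5128 - 18109} - 10603} = \sqrt{- \frac{28563}{-23237} - 10603} = \sqrt{\left(-28563\right) \left(- \frac{1}{23237}\right) - 10603} = \sqrt{\frac{28563}{23237} - 10603} = \sqrt{- \frac{246353348}{23237}} = \frac{2 i \sqrt{1431128186869}}{23237}$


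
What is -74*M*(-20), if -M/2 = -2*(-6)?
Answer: -35520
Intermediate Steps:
M = -24 (M = -(-4)*(-6) = -2*12 = -24)
-74*M*(-20) = -74*(-24)*(-20) = 1776*(-20) = -35520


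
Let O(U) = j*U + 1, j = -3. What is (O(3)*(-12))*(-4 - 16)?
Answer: -1920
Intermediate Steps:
O(U) = 1 - 3*U (O(U) = -3*U + 1 = 1 - 3*U)
(O(3)*(-12))*(-4 - 16) = ((1 - 3*3)*(-12))*(-4 - 16) = ((1 - 9)*(-12))*(-20) = -8*(-12)*(-20) = 96*(-20) = -1920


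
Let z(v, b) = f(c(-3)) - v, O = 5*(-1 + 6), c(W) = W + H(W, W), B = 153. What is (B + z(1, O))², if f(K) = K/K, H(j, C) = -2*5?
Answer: 23409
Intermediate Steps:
H(j, C) = -10
c(W) = -10 + W (c(W) = W - 10 = -10 + W)
f(K) = 1
O = 25 (O = 5*5 = 25)
z(v, b) = 1 - v
(B + z(1, O))² = (153 + (1 - 1*1))² = (153 + (1 - 1))² = (153 + 0)² = 153² = 23409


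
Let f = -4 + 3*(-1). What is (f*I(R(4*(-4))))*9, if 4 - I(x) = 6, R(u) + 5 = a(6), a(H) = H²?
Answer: 126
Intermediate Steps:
R(u) = 31 (R(u) = -5 + 6² = -5 + 36 = 31)
I(x) = -2 (I(x) = 4 - 1*6 = 4 - 6 = -2)
f = -7 (f = -4 - 3 = -7)
(f*I(R(4*(-4))))*9 = -7*(-2)*9 = 14*9 = 126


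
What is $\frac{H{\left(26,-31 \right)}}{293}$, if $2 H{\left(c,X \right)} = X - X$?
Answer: $0$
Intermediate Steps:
$H{\left(c,X \right)} = 0$ ($H{\left(c,X \right)} = \frac{X - X}{2} = \frac{1}{2} \cdot 0 = 0$)
$\frac{H{\left(26,-31 \right)}}{293} = \frac{0}{293} = 0 \cdot \frac{1}{293} = 0$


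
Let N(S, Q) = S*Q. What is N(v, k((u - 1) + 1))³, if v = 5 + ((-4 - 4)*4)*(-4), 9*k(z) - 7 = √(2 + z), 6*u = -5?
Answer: 576396065/486 + 2091494293*√42/26244 ≈ 1.7025e+6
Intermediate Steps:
u = -⅚ (u = (⅙)*(-5) = -⅚ ≈ -0.83333)
k(z) = 7/9 + √(2 + z)/9
v = 133 (v = 5 - 8*4*(-4) = 5 - 32*(-4) = 5 + 128 = 133)
N(S, Q) = Q*S
N(v, k((u - 1) + 1))³ = ((7/9 + √(2 + ((-⅚ - 1) + 1))/9)*133)³ = ((7/9 + √(2 + (-11/6 + 1))/9)*133)³ = ((7/9 + √(2 - ⅚)/9)*133)³ = ((7/9 + √(7/6)/9)*133)³ = ((7/9 + (√42/6)/9)*133)³ = ((7/9 + √42/54)*133)³ = (931/9 + 133*√42/54)³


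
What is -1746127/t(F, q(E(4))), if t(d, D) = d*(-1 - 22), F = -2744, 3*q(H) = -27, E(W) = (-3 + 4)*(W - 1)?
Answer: -1746127/63112 ≈ -27.667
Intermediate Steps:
E(W) = -1 + W (E(W) = 1*(-1 + W) = -1 + W)
q(H) = -9 (q(H) = (⅓)*(-27) = -9)
t(d, D) = -23*d (t(d, D) = d*(-23) = -23*d)
-1746127/t(F, q(E(4))) = -1746127/((-23*(-2744))) = -1746127/63112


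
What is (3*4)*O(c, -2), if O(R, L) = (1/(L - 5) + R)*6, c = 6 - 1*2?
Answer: 1944/7 ≈ 277.71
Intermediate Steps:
c = 4 (c = 6 - 2 = 4)
O(R, L) = 6*R + 6/(-5 + L) (O(R, L) = (1/(-5 + L) + R)*6 = (R + 1/(-5 + L))*6 = 6*R + 6/(-5 + L))
(3*4)*O(c, -2) = (3*4)*(6*(1 - 5*4 - 2*4)/(-5 - 2)) = 12*(6*(1 - 20 - 8)/(-7)) = 12*(6*(-⅐)*(-27)) = 12*(162/7) = 1944/7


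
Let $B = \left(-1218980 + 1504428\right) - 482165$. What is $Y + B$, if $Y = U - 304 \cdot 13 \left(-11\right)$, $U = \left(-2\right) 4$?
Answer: $-153253$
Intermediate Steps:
$B = -196717$ ($B = 285448 - 482165 = -196717$)
$U = -8$
$Y = 43464$ ($Y = -8 - 304 \cdot 13 \left(-11\right) = -8 - -43472 = -8 + 43472 = 43464$)
$Y + B = 43464 - 196717 = -153253$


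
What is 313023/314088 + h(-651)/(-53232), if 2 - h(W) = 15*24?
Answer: 43685635/43540449 ≈ 1.0033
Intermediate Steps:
h(W) = -358 (h(W) = 2 - 15*24 = 2 - 1*360 = 2 - 360 = -358)
313023/314088 + h(-651)/(-53232) = 313023/314088 - 358/(-53232) = 313023*(1/314088) - 358*(-1/53232) = 104341/104696 + 179/26616 = 43685635/43540449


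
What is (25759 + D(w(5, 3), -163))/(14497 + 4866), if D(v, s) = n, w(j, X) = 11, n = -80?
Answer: 25679/19363 ≈ 1.3262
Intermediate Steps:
D(v, s) = -80
(25759 + D(w(5, 3), -163))/(14497 + 4866) = (25759 - 80)/(14497 + 4866) = 25679/19363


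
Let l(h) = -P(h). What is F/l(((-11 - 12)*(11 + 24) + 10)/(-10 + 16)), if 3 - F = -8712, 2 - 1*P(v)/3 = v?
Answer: -5810/269 ≈ -21.599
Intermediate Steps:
P(v) = 6 - 3*v
F = 8715 (F = 3 - 1*(-8712) = 3 + 8712 = 8715)
l(h) = -6 + 3*h (l(h) = -(6 - 3*h) = -6 + 3*h)
F/l(((-11 - 12)*(11 + 24) + 10)/(-10 + 16)) = 8715/(-6 + 3*(((-11 - 12)*(11 + 24) + 10)/(-10 + 16))) = 8715/(-6 + 3*((-23*35 + 10)/6)) = 8715/(-6 + 3*((-805 + 10)*(1/6))) = 8715/(-6 + 3*(-795*1/6)) = 8715/(-6 + 3*(-265/2)) = 8715/(-6 - 795/2) = 8715/(-807/2) = 8715*(-2/807) = -5810/269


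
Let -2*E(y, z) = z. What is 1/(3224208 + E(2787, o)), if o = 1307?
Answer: 2/6447109 ≈ 3.1022e-7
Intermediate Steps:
E(y, z) = -z/2
1/(3224208 + E(2787, o)) = 1/(3224208 - ½*1307) = 1/(3224208 - 1307/2) = 1/(6447109/2) = 2/6447109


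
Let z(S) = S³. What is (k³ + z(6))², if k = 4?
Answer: 78400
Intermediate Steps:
(k³ + z(6))² = (4³ + 6³)² = (64 + 216)² = 280² = 78400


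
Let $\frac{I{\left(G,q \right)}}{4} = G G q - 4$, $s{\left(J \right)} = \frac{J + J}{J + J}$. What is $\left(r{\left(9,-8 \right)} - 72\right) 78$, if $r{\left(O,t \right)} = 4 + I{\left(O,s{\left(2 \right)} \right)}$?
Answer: $18720$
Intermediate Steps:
$s{\left(J \right)} = 1$ ($s{\left(J \right)} = \frac{2 J}{2 J} = 2 J \frac{1}{2 J} = 1$)
$I{\left(G,q \right)} = -16 + 4 q G^{2}$ ($I{\left(G,q \right)} = 4 \left(G G q - 4\right) = 4 \left(G^{2} q - 4\right) = 4 \left(q G^{2} - 4\right) = 4 \left(-4 + q G^{2}\right) = -16 + 4 q G^{2}$)
$r{\left(O,t \right)} = -12 + 4 O^{2}$ ($r{\left(O,t \right)} = 4 + \left(-16 + 4 \cdot 1 O^{2}\right) = 4 + \left(-16 + 4 O^{2}\right) = -12 + 4 O^{2}$)
$\left(r{\left(9,-8 \right)} - 72\right) 78 = \left(\left(-12 + 4 \cdot 9^{2}\right) - 72\right) 78 = \left(\left(-12 + 4 \cdot 81\right) - 72\right) 78 = \left(\left(-12 + 324\right) - 72\right) 78 = \left(312 - 72\right) 78 = 240 \cdot 78 = 18720$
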